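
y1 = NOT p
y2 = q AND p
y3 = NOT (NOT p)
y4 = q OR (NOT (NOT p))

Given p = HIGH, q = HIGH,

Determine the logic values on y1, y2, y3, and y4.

y1 = LOW  y2 = HIGH  y3 = HIGH  y4 = HIGH

y1 = NOT HIGH = LOW
y2 = HIGH AND HIGH = HIGH
y3 = NOT (NOT HIGH) = HIGH
y4 = HIGH OR (NOT (NOT HIGH)) = HIGH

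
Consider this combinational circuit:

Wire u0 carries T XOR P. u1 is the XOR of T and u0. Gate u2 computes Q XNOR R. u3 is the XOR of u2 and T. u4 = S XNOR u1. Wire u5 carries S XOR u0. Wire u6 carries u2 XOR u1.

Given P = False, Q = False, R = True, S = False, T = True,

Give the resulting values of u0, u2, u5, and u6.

u0 = T XOR P = True XOR False = True
u1 = T XOR u0 = True XOR True = False
u2 = Q XNOR R = False XNOR True = False
u5 = S XOR u0 = False XOR True = True
u6 = u2 XOR u1 = False XOR False = False

u0 = True; u2 = False; u5 = True; u6 = False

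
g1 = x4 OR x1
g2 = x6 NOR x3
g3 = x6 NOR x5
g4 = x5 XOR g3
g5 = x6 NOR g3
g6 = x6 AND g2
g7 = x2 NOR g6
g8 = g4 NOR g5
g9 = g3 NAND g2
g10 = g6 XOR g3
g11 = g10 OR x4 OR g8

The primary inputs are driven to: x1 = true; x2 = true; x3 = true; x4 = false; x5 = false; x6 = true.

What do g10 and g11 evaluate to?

g10 = false, g11 = true

g2 = x6 NOR x3 = true NOR true = false
g3 = x6 NOR x5 = true NOR false = false
g4 = x5 XOR g3 = false XOR false = false
g5 = x6 NOR g3 = true NOR false = false
g6 = x6 AND g2 = true AND false = false
g8 = g4 NOR g5 = false NOR false = true
g10 = g6 XOR g3 = false XOR false = false
g11 = g10 OR x4 OR g8 = false OR false OR true = true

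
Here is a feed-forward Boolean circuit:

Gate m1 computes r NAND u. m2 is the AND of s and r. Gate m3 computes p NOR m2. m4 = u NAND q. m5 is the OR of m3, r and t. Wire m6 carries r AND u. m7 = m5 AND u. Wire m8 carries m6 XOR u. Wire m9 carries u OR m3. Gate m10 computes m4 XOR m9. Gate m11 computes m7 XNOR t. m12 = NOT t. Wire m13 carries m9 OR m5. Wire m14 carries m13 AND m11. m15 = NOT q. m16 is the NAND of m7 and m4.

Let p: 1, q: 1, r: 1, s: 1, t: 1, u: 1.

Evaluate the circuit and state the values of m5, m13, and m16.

m2 = s AND r = 1 AND 1 = 1
m3 = p NOR m2 = 1 NOR 1 = 0
m4 = u NAND q = 1 NAND 1 = 0
m5 = m3 OR r OR t = 0 OR 1 OR 1 = 1
m7 = m5 AND u = 1 AND 1 = 1
m9 = u OR m3 = 1 OR 0 = 1
m13 = m9 OR m5 = 1 OR 1 = 1
m16 = m7 NAND m4 = 1 NAND 0 = 1

m5 = 1, m13 = 1, m16 = 1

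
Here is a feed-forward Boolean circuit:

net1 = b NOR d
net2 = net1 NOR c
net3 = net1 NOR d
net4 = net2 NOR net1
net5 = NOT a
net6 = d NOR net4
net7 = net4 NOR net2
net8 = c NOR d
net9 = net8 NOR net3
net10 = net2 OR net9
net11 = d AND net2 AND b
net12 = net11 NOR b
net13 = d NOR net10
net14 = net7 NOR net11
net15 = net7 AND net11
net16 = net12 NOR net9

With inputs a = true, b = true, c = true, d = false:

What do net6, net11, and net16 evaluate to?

net1 = b NOR d = true NOR false = false
net2 = net1 NOR c = false NOR true = false
net3 = net1 NOR d = false NOR false = true
net4 = net2 NOR net1 = false NOR false = true
net6 = d NOR net4 = false NOR true = false
net8 = c NOR d = true NOR false = false
net9 = net8 NOR net3 = false NOR true = false
net11 = d AND net2 AND b = false AND false AND true = false
net12 = net11 NOR b = false NOR true = false
net16 = net12 NOR net9 = false NOR false = true

net6 = false, net11 = false, net16 = true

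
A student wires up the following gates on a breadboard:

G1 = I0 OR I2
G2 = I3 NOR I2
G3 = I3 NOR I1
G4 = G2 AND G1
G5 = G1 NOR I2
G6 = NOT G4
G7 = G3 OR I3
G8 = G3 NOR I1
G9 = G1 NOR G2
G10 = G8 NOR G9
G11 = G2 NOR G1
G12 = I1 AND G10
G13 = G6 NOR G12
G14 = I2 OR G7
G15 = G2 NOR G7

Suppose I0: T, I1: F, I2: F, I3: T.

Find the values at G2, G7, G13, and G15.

G1 = I0 OR I2 = T OR F = T
G2 = I3 NOR I2 = T NOR F = F
G3 = I3 NOR I1 = T NOR F = F
G4 = G2 AND G1 = F AND T = F
G6 = NOT G4 = NOT F = T
G7 = G3 OR I3 = F OR T = T
G8 = G3 NOR I1 = F NOR F = T
G9 = G1 NOR G2 = T NOR F = F
G10 = G8 NOR G9 = T NOR F = F
G12 = I1 AND G10 = F AND F = F
G13 = G6 NOR G12 = T NOR F = F
G15 = G2 NOR G7 = F NOR T = F

G2 = F, G7 = T, G13 = F, G15 = F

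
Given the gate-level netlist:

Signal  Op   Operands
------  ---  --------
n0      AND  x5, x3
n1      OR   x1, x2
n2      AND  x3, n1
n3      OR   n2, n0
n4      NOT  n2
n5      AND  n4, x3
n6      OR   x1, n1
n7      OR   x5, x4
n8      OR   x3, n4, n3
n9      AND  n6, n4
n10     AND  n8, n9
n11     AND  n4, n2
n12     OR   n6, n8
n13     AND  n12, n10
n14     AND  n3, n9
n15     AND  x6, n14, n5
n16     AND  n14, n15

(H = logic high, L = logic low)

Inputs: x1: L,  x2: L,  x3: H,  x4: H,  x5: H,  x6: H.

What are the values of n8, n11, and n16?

n8 = H; n11 = L; n16 = L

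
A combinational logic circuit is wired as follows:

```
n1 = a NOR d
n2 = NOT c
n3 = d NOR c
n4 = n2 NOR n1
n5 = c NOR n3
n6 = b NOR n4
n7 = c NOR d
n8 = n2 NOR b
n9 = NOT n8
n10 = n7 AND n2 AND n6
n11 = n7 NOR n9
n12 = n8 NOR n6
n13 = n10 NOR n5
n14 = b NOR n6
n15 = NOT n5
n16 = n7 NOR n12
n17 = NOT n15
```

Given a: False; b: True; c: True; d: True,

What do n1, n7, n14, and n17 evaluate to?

n1 = False  n7 = False  n14 = False  n17 = False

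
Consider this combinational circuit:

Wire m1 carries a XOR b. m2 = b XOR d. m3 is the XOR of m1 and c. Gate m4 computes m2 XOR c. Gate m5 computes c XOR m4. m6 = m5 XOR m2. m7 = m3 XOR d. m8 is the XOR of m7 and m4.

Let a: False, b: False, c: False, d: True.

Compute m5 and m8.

m1 = a XOR b = False XOR False = False
m2 = b XOR d = False XOR True = True
m3 = m1 XOR c = False XOR False = False
m4 = m2 XOR c = True XOR False = True
m5 = c XOR m4 = False XOR True = True
m7 = m3 XOR d = False XOR True = True
m8 = m7 XOR m4 = True XOR True = False

m5 = True; m8 = False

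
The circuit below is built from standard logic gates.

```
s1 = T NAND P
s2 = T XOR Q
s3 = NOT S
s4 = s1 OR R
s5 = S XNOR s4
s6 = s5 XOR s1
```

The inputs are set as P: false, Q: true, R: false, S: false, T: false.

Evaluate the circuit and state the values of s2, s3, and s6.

s1 = T NAND P = false NAND false = true
s2 = T XOR Q = false XOR true = true
s3 = NOT S = NOT false = true
s4 = s1 OR R = true OR false = true
s5 = S XNOR s4 = false XNOR true = false
s6 = s5 XOR s1 = false XOR true = true

s2 = true  s3 = true  s6 = true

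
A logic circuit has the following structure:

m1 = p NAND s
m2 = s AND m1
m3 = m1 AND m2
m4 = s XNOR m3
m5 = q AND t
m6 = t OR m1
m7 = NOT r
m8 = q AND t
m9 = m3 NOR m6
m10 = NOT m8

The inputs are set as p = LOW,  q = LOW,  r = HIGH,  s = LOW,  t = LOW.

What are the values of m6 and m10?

m6 = HIGH, m10 = HIGH

m1 = p NAND s = LOW NAND LOW = HIGH
m6 = t OR m1 = LOW OR HIGH = HIGH
m8 = q AND t = LOW AND LOW = LOW
m10 = NOT m8 = NOT LOW = HIGH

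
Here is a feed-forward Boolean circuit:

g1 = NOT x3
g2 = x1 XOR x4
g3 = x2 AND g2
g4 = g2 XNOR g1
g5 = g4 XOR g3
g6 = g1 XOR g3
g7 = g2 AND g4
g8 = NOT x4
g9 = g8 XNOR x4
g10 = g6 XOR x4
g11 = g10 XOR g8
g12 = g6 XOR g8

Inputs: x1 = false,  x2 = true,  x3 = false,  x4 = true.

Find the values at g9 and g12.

g9 = false; g12 = false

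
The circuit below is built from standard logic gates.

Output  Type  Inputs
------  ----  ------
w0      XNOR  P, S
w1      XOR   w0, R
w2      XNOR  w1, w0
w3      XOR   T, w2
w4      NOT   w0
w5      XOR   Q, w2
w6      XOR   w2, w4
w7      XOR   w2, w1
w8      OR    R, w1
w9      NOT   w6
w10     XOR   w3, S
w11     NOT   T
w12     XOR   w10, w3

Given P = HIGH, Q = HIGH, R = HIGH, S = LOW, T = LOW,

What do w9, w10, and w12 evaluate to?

w0 = P XNOR S = HIGH XNOR LOW = LOW
w1 = w0 XOR R = LOW XOR HIGH = HIGH
w2 = w1 XNOR w0 = HIGH XNOR LOW = LOW
w3 = T XOR w2 = LOW XOR LOW = LOW
w4 = NOT w0 = NOT LOW = HIGH
w6 = w2 XOR w4 = LOW XOR HIGH = HIGH
w9 = NOT w6 = NOT HIGH = LOW
w10 = w3 XOR S = LOW XOR LOW = LOW
w12 = w10 XOR w3 = LOW XOR LOW = LOW

w9 = LOW  w10 = LOW  w12 = LOW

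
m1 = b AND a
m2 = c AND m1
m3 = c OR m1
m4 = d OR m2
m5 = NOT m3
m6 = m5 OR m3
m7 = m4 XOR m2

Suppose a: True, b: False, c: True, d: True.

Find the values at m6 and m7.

m6 = True; m7 = True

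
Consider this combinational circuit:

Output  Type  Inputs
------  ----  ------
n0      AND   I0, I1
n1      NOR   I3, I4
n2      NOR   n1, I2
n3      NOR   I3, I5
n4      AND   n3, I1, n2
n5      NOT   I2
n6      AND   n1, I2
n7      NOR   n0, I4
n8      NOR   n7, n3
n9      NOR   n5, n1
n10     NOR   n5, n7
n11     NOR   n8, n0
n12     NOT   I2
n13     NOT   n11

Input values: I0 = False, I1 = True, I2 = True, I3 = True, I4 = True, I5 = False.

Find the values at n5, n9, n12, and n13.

n0 = I0 AND I1 = False AND True = False
n1 = I3 NOR I4 = True NOR True = False
n3 = I3 NOR I5 = True NOR False = False
n5 = NOT I2 = NOT True = False
n7 = n0 NOR I4 = False NOR True = False
n8 = n7 NOR n3 = False NOR False = True
n9 = n5 NOR n1 = False NOR False = True
n11 = n8 NOR n0 = True NOR False = False
n12 = NOT I2 = NOT True = False
n13 = NOT n11 = NOT False = True

n5 = False, n9 = True, n12 = False, n13 = True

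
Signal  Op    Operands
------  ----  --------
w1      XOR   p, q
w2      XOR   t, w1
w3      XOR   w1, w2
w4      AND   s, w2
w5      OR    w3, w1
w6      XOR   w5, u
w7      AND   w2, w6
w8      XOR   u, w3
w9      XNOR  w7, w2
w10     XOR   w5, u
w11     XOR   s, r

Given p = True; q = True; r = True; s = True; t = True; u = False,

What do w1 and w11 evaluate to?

w1 = p XOR q = True XOR True = False
w11 = s XOR r = True XOR True = False

w1 = False, w11 = False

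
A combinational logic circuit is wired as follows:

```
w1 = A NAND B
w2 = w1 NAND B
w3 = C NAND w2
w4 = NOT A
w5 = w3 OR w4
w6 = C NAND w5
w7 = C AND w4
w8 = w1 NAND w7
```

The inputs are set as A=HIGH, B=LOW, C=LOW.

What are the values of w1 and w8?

w1 = A NAND B = HIGH NAND LOW = HIGH
w4 = NOT A = NOT HIGH = LOW
w7 = C AND w4 = LOW AND LOW = LOW
w8 = w1 NAND w7 = HIGH NAND LOW = HIGH

w1 = HIGH, w8 = HIGH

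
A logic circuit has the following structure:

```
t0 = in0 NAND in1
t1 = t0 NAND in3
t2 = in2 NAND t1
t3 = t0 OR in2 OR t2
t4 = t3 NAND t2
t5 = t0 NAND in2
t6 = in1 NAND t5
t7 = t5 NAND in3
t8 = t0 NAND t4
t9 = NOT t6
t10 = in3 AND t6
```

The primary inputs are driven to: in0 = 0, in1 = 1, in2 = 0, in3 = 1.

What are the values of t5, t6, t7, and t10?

t0 = in0 NAND in1 = 0 NAND 1 = 1
t5 = t0 NAND in2 = 1 NAND 0 = 1
t6 = in1 NAND t5 = 1 NAND 1 = 0
t7 = t5 NAND in3 = 1 NAND 1 = 0
t10 = in3 AND t6 = 1 AND 0 = 0

t5 = 1, t6 = 0, t7 = 0, t10 = 0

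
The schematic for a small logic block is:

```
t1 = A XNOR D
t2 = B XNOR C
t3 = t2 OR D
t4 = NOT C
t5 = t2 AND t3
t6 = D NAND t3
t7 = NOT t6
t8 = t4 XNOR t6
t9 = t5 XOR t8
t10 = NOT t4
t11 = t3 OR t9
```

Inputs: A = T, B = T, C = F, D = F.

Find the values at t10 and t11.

t10 = F, t11 = T

t2 = B XNOR C = T XNOR F = F
t3 = t2 OR D = F OR F = F
t4 = NOT C = NOT F = T
t5 = t2 AND t3 = F AND F = F
t6 = D NAND t3 = F NAND F = T
t8 = t4 XNOR t6 = T XNOR T = T
t9 = t5 XOR t8 = F XOR T = T
t10 = NOT t4 = NOT T = F
t11 = t3 OR t9 = F OR T = T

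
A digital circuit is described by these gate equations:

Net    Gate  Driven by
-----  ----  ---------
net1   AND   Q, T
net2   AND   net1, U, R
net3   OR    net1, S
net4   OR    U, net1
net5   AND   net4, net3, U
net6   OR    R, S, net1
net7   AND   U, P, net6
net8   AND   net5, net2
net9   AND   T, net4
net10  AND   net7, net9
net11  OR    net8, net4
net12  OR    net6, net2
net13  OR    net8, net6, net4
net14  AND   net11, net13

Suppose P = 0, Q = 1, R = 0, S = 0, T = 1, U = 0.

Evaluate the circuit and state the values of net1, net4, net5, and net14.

net1 = 1; net4 = 1; net5 = 0; net14 = 1

net1 = Q AND T = 1 AND 1 = 1
net2 = net1 AND U AND R = 1 AND 0 AND 0 = 0
net3 = net1 OR S = 1 OR 0 = 1
net4 = U OR net1 = 0 OR 1 = 1
net5 = net4 AND net3 AND U = 1 AND 1 AND 0 = 0
net6 = R OR S OR net1 = 0 OR 0 OR 1 = 1
net8 = net5 AND net2 = 0 AND 0 = 0
net11 = net8 OR net4 = 0 OR 1 = 1
net13 = net8 OR net6 OR net4 = 0 OR 1 OR 1 = 1
net14 = net11 AND net13 = 1 AND 1 = 1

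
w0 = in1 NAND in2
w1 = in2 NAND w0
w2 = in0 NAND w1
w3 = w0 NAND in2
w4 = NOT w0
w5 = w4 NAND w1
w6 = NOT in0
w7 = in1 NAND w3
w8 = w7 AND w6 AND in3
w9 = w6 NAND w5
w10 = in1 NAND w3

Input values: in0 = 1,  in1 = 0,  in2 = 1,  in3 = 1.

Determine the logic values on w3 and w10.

w0 = in1 NAND in2 = 0 NAND 1 = 1
w3 = w0 NAND in2 = 1 NAND 1 = 0
w10 = in1 NAND w3 = 0 NAND 0 = 1

w3 = 0  w10 = 1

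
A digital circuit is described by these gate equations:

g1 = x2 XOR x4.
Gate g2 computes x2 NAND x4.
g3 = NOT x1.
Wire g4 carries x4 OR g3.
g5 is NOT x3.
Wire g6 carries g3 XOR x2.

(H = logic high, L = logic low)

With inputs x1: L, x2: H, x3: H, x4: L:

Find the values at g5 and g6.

g3 = NOT x1 = NOT L = H
g5 = NOT x3 = NOT H = L
g6 = g3 XOR x2 = H XOR H = L

g5 = L; g6 = L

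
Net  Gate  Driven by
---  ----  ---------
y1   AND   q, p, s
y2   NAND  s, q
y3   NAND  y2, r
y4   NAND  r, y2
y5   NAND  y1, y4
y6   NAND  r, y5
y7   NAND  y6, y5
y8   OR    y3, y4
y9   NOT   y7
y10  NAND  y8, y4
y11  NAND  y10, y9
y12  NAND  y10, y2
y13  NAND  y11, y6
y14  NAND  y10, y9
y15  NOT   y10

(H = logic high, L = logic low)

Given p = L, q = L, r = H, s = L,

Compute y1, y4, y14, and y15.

y1 = q AND p AND s = L AND L AND L = L
y2 = s NAND q = L NAND L = H
y3 = y2 NAND r = H NAND H = L
y4 = r NAND y2 = H NAND H = L
y5 = y1 NAND y4 = L NAND L = H
y6 = r NAND y5 = H NAND H = L
y7 = y6 NAND y5 = L NAND H = H
y8 = y3 OR y4 = L OR L = L
y9 = NOT y7 = NOT H = L
y10 = y8 NAND y4 = L NAND L = H
y14 = y10 NAND y9 = H NAND L = H
y15 = NOT y10 = NOT H = L

y1 = L  y4 = L  y14 = H  y15 = L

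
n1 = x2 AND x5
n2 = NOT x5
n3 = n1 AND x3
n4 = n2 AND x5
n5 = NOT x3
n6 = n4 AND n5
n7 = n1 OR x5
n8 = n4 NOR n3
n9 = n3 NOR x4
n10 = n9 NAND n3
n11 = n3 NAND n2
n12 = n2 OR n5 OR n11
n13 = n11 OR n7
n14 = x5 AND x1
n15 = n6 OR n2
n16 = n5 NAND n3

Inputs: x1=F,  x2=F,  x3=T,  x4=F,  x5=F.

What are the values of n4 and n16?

n4 = F, n16 = T

n1 = x2 AND x5 = F AND F = F
n2 = NOT x5 = NOT F = T
n3 = n1 AND x3 = F AND T = F
n4 = n2 AND x5 = T AND F = F
n5 = NOT x3 = NOT T = F
n16 = n5 NAND n3 = F NAND F = T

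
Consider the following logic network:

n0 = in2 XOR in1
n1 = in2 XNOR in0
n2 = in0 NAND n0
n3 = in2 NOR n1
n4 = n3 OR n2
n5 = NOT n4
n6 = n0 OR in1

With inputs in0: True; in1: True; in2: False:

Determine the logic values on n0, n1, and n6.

n0 = in2 XOR in1 = False XOR True = True
n1 = in2 XNOR in0 = False XNOR True = False
n6 = n0 OR in1 = True OR True = True

n0 = True, n1 = False, n6 = True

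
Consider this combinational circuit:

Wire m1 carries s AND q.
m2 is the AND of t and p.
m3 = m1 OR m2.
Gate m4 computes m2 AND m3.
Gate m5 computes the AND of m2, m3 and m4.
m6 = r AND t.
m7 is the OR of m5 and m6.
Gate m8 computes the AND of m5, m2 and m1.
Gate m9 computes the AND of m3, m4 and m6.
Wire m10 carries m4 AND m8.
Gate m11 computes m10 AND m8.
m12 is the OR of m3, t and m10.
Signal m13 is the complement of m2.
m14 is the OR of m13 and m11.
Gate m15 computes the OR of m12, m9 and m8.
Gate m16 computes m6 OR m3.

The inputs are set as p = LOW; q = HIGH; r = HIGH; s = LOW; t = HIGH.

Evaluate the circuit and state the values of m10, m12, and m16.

m10 = LOW  m12 = HIGH  m16 = HIGH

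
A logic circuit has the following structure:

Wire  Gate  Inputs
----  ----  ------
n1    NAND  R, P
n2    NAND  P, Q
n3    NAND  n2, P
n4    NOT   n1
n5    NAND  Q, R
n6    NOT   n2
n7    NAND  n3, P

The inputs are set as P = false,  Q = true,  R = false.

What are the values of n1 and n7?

n1 = true, n7 = true

n1 = R NAND P = false NAND false = true
n2 = P NAND Q = false NAND true = true
n3 = n2 NAND P = true NAND false = true
n7 = n3 NAND P = true NAND false = true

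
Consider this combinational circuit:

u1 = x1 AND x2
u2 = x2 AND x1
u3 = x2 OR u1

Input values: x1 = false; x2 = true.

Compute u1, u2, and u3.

u1 = false, u2 = false, u3 = true

u1 = x1 AND x2 = false AND true = false
u2 = x2 AND x1 = true AND false = false
u3 = x2 OR u1 = true OR false = true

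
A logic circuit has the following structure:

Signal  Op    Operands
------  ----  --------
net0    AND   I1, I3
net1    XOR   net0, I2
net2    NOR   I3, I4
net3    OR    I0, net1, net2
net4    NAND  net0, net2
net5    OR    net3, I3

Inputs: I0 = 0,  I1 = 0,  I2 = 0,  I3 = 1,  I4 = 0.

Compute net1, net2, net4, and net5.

net0 = I1 AND I3 = 0 AND 1 = 0
net1 = net0 XOR I2 = 0 XOR 0 = 0
net2 = I3 NOR I4 = 1 NOR 0 = 0
net3 = I0 OR net1 OR net2 = 0 OR 0 OR 0 = 0
net4 = net0 NAND net2 = 0 NAND 0 = 1
net5 = net3 OR I3 = 0 OR 1 = 1

net1 = 0, net2 = 0, net4 = 1, net5 = 1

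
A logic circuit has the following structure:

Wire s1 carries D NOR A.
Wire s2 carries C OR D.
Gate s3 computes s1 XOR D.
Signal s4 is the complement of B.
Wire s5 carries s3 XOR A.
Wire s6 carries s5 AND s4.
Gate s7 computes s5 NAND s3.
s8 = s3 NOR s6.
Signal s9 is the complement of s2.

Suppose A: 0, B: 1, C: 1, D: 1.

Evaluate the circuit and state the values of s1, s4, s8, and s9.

s1 = 0; s4 = 0; s8 = 0; s9 = 0

s1 = D NOR A = 1 NOR 0 = 0
s2 = C OR D = 1 OR 1 = 1
s3 = s1 XOR D = 0 XOR 1 = 1
s4 = NOT B = NOT 1 = 0
s5 = s3 XOR A = 1 XOR 0 = 1
s6 = s5 AND s4 = 1 AND 0 = 0
s8 = s3 NOR s6 = 1 NOR 0 = 0
s9 = NOT s2 = NOT 1 = 0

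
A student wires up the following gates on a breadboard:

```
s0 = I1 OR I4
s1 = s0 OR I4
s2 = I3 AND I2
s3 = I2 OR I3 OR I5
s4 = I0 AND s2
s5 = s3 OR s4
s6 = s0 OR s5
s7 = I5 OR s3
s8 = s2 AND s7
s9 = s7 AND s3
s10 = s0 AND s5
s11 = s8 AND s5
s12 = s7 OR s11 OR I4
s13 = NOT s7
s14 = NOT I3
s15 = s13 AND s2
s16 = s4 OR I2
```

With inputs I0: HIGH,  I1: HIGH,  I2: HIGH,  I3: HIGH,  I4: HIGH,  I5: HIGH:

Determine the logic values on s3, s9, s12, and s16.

s2 = I3 AND I2 = HIGH AND HIGH = HIGH
s3 = I2 OR I3 OR I5 = HIGH OR HIGH OR HIGH = HIGH
s4 = I0 AND s2 = HIGH AND HIGH = HIGH
s5 = s3 OR s4 = HIGH OR HIGH = HIGH
s7 = I5 OR s3 = HIGH OR HIGH = HIGH
s8 = s2 AND s7 = HIGH AND HIGH = HIGH
s9 = s7 AND s3 = HIGH AND HIGH = HIGH
s11 = s8 AND s5 = HIGH AND HIGH = HIGH
s12 = s7 OR s11 OR I4 = HIGH OR HIGH OR HIGH = HIGH
s16 = s4 OR I2 = HIGH OR HIGH = HIGH

s3 = HIGH, s9 = HIGH, s12 = HIGH, s16 = HIGH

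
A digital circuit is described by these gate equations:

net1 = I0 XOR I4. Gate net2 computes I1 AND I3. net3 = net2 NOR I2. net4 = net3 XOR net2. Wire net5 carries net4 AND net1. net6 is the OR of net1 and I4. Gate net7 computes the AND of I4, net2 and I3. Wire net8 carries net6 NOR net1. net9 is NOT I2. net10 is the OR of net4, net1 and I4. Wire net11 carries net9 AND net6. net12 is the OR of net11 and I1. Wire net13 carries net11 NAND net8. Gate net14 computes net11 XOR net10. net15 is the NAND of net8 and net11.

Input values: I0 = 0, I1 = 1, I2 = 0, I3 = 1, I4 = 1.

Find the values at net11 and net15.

net11 = 1, net15 = 1

net1 = I0 XOR I4 = 0 XOR 1 = 1
net6 = net1 OR I4 = 1 OR 1 = 1
net8 = net6 NOR net1 = 1 NOR 1 = 0
net9 = NOT I2 = NOT 0 = 1
net11 = net9 AND net6 = 1 AND 1 = 1
net15 = net8 NAND net11 = 0 NAND 1 = 1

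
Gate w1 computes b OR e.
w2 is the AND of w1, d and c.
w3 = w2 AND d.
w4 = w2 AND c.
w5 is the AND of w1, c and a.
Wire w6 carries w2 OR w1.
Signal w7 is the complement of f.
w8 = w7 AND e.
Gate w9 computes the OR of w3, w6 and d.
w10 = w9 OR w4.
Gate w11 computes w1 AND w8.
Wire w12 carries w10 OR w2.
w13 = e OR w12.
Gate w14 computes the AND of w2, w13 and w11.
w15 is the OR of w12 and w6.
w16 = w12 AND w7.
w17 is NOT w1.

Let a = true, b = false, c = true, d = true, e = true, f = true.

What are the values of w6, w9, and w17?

w1 = b OR e = false OR true = true
w2 = w1 AND d AND c = true AND true AND true = true
w3 = w2 AND d = true AND true = true
w6 = w2 OR w1 = true OR true = true
w9 = w3 OR w6 OR d = true OR true OR true = true
w17 = NOT w1 = NOT true = false

w6 = true  w9 = true  w17 = false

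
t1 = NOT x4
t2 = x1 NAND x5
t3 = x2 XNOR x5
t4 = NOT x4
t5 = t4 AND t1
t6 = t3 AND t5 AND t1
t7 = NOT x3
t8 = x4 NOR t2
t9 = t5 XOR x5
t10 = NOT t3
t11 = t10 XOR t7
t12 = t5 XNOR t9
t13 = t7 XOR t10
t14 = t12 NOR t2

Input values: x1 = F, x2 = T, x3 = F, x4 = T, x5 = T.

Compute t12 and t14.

t12 = F, t14 = F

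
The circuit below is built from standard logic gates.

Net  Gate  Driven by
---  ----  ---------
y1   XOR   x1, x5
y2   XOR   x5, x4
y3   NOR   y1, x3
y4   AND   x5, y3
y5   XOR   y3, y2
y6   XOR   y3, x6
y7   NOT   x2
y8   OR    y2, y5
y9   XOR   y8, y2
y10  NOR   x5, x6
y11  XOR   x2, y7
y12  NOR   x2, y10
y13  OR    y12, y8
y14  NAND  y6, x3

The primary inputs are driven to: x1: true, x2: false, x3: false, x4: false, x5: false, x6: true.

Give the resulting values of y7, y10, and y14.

y7 = true  y10 = false  y14 = true

y1 = x1 XOR x5 = true XOR false = true
y3 = y1 NOR x3 = true NOR false = false
y6 = y3 XOR x6 = false XOR true = true
y7 = NOT x2 = NOT false = true
y10 = x5 NOR x6 = false NOR true = false
y14 = y6 NAND x3 = true NAND false = true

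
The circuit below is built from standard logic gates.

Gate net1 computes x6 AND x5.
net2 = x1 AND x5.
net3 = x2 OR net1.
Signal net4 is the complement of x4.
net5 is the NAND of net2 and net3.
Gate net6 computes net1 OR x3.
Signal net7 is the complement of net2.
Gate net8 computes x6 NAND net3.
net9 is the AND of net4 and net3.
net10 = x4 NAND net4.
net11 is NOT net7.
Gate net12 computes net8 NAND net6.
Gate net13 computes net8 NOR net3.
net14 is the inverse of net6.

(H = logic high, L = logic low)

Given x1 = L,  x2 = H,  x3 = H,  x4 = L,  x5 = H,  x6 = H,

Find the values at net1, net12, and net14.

net1 = H, net12 = H, net14 = L

net1 = x6 AND x5 = H AND H = H
net3 = x2 OR net1 = H OR H = H
net6 = net1 OR x3 = H OR H = H
net8 = x6 NAND net3 = H NAND H = L
net12 = net8 NAND net6 = L NAND H = H
net14 = NOT net6 = NOT H = L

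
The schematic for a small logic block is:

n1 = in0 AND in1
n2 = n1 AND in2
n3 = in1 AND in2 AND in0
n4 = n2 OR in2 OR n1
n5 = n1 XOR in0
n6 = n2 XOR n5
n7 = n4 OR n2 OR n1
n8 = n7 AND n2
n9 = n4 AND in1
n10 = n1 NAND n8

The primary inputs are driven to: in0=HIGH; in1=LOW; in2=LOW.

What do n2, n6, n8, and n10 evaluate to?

n1 = in0 AND in1 = HIGH AND LOW = LOW
n2 = n1 AND in2 = LOW AND LOW = LOW
n4 = n2 OR in2 OR n1 = LOW OR LOW OR LOW = LOW
n5 = n1 XOR in0 = LOW XOR HIGH = HIGH
n6 = n2 XOR n5 = LOW XOR HIGH = HIGH
n7 = n4 OR n2 OR n1 = LOW OR LOW OR LOW = LOW
n8 = n7 AND n2 = LOW AND LOW = LOW
n10 = n1 NAND n8 = LOW NAND LOW = HIGH

n2 = LOW, n6 = HIGH, n8 = LOW, n10 = HIGH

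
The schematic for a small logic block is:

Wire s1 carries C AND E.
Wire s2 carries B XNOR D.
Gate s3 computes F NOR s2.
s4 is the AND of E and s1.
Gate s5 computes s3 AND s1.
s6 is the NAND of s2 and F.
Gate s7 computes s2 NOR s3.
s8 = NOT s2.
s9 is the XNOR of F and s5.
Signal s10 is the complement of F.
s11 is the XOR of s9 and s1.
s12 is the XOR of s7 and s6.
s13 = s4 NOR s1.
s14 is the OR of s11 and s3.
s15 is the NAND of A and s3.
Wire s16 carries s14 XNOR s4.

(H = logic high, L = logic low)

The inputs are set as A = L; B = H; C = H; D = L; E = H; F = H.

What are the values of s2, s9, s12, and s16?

s2 = L, s9 = L, s12 = L, s16 = H

s1 = C AND E = H AND H = H
s2 = B XNOR D = H XNOR L = L
s3 = F NOR s2 = H NOR L = L
s4 = E AND s1 = H AND H = H
s5 = s3 AND s1 = L AND H = L
s6 = s2 NAND F = L NAND H = H
s7 = s2 NOR s3 = L NOR L = H
s9 = F XNOR s5 = H XNOR L = L
s11 = s9 XOR s1 = L XOR H = H
s12 = s7 XOR s6 = H XOR H = L
s14 = s11 OR s3 = H OR L = H
s16 = s14 XNOR s4 = H XNOR H = H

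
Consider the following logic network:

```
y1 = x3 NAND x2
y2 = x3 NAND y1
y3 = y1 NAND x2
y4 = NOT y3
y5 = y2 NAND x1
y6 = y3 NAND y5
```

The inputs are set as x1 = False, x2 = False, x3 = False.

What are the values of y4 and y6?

y4 = False, y6 = False

y1 = x3 NAND x2 = False NAND False = True
y2 = x3 NAND y1 = False NAND True = True
y3 = y1 NAND x2 = True NAND False = True
y4 = NOT y3 = NOT True = False
y5 = y2 NAND x1 = True NAND False = True
y6 = y3 NAND y5 = True NAND True = False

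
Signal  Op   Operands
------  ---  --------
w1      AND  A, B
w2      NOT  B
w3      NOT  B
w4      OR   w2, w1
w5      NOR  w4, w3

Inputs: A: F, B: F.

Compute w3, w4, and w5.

w3 = T; w4 = T; w5 = F

w1 = A AND B = F AND F = F
w2 = NOT B = NOT F = T
w3 = NOT B = NOT F = T
w4 = w2 OR w1 = T OR F = T
w5 = w4 NOR w3 = T NOR T = F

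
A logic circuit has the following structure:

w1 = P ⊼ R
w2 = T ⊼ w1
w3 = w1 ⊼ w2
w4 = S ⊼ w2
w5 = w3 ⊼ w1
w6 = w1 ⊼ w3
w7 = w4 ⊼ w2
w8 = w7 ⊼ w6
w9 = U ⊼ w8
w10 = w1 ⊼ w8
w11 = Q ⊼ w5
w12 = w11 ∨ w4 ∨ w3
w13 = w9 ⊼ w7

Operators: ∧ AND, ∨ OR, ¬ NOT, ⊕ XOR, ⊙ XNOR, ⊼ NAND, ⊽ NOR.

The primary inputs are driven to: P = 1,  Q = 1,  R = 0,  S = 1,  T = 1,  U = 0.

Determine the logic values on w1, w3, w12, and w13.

w1 = 1, w3 = 1, w12 = 1, w13 = 0

w1 = P NAND R = 1 NAND 0 = 1
w2 = T NAND w1 = 1 NAND 1 = 0
w3 = w1 NAND w2 = 1 NAND 0 = 1
w4 = S NAND w2 = 1 NAND 0 = 1
w5 = w3 NAND w1 = 1 NAND 1 = 0
w6 = w1 NAND w3 = 1 NAND 1 = 0
w7 = w4 NAND w2 = 1 NAND 0 = 1
w8 = w7 NAND w6 = 1 NAND 0 = 1
w9 = U NAND w8 = 0 NAND 1 = 1
w11 = Q NAND w5 = 1 NAND 0 = 1
w12 = w11 OR w4 OR w3 = 1 OR 1 OR 1 = 1
w13 = w9 NAND w7 = 1 NAND 1 = 0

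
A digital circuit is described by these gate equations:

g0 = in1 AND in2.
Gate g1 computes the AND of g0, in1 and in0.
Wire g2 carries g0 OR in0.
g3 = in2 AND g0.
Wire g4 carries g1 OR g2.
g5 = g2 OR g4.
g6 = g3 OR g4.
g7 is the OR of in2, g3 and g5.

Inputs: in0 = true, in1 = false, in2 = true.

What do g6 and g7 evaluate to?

g0 = in1 AND in2 = false AND true = false
g1 = g0 AND in1 AND in0 = false AND false AND true = false
g2 = g0 OR in0 = false OR true = true
g3 = in2 AND g0 = true AND false = false
g4 = g1 OR g2 = false OR true = true
g5 = g2 OR g4 = true OR true = true
g6 = g3 OR g4 = false OR true = true
g7 = in2 OR g3 OR g5 = true OR false OR true = true

g6 = true, g7 = true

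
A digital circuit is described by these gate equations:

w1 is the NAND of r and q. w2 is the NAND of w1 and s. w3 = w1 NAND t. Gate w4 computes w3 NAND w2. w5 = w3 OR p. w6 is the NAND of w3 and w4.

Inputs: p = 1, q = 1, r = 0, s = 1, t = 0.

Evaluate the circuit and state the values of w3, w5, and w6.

w1 = r NAND q = 0 NAND 1 = 1
w2 = w1 NAND s = 1 NAND 1 = 0
w3 = w1 NAND t = 1 NAND 0 = 1
w4 = w3 NAND w2 = 1 NAND 0 = 1
w5 = w3 OR p = 1 OR 1 = 1
w6 = w3 NAND w4 = 1 NAND 1 = 0

w3 = 1  w5 = 1  w6 = 0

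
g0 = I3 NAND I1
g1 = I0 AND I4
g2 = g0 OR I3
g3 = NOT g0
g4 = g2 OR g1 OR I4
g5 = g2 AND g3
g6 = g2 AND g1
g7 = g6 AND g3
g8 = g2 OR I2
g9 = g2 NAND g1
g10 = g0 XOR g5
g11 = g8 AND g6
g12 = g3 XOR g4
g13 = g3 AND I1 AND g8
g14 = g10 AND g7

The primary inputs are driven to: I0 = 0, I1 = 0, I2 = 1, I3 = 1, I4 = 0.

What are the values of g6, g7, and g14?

g0 = I3 NAND I1 = 1 NAND 0 = 1
g1 = I0 AND I4 = 0 AND 0 = 0
g2 = g0 OR I3 = 1 OR 1 = 1
g3 = NOT g0 = NOT 1 = 0
g5 = g2 AND g3 = 1 AND 0 = 0
g6 = g2 AND g1 = 1 AND 0 = 0
g7 = g6 AND g3 = 0 AND 0 = 0
g10 = g0 XOR g5 = 1 XOR 0 = 1
g14 = g10 AND g7 = 1 AND 0 = 0

g6 = 0, g7 = 0, g14 = 0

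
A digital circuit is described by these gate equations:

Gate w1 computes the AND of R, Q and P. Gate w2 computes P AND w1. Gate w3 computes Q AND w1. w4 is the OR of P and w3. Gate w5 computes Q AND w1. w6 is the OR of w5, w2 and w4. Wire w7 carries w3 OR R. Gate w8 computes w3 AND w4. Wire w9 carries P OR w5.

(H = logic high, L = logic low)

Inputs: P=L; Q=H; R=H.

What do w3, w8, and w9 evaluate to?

w3 = L; w8 = L; w9 = L

w1 = R AND Q AND P = H AND H AND L = L
w3 = Q AND w1 = H AND L = L
w4 = P OR w3 = L OR L = L
w5 = Q AND w1 = H AND L = L
w8 = w3 AND w4 = L AND L = L
w9 = P OR w5 = L OR L = L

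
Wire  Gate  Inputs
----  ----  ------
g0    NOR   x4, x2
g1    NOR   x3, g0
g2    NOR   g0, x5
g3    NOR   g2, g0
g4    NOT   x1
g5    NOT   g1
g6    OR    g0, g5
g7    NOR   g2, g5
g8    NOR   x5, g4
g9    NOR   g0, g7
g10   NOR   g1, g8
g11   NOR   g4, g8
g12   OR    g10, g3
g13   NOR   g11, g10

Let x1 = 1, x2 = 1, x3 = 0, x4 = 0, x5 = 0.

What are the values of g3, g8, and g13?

g0 = x4 NOR x2 = 0 NOR 1 = 0
g1 = x3 NOR g0 = 0 NOR 0 = 1
g2 = g0 NOR x5 = 0 NOR 0 = 1
g3 = g2 NOR g0 = 1 NOR 0 = 0
g4 = NOT x1 = NOT 1 = 0
g8 = x5 NOR g4 = 0 NOR 0 = 1
g10 = g1 NOR g8 = 1 NOR 1 = 0
g11 = g4 NOR g8 = 0 NOR 1 = 0
g13 = g11 NOR g10 = 0 NOR 0 = 1

g3 = 0; g8 = 1; g13 = 1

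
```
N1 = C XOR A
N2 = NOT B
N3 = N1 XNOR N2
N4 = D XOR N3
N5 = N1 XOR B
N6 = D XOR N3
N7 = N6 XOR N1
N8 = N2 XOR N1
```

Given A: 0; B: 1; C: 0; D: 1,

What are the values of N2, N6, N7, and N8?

N1 = C XOR A = 0 XOR 0 = 0
N2 = NOT B = NOT 1 = 0
N3 = N1 XNOR N2 = 0 XNOR 0 = 1
N6 = D XOR N3 = 1 XOR 1 = 0
N7 = N6 XOR N1 = 0 XOR 0 = 0
N8 = N2 XOR N1 = 0 XOR 0 = 0

N2 = 0, N6 = 0, N7 = 0, N8 = 0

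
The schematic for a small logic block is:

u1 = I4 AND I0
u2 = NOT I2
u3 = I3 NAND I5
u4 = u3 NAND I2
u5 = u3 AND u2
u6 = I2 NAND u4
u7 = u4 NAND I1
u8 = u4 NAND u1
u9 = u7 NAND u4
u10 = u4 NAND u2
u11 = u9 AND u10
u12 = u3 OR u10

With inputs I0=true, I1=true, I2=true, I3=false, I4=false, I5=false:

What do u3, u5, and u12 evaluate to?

u3 = true, u5 = false, u12 = true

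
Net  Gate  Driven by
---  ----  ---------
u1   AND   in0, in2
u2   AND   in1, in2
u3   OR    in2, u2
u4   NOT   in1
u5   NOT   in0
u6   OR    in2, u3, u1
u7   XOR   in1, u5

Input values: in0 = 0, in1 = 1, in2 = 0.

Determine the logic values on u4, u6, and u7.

u4 = 0; u6 = 0; u7 = 0

u1 = in0 AND in2 = 0 AND 0 = 0
u2 = in1 AND in2 = 1 AND 0 = 0
u3 = in2 OR u2 = 0 OR 0 = 0
u4 = NOT in1 = NOT 1 = 0
u5 = NOT in0 = NOT 0 = 1
u6 = in2 OR u3 OR u1 = 0 OR 0 OR 0 = 0
u7 = in1 XOR u5 = 1 XOR 1 = 0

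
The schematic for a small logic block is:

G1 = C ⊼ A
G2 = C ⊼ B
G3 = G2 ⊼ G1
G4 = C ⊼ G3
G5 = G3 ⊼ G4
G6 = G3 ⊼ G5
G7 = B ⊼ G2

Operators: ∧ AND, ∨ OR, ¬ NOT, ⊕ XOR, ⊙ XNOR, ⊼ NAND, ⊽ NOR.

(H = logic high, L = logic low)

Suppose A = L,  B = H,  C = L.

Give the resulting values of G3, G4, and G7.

G1 = C NAND A = L NAND L = H
G2 = C NAND B = L NAND H = H
G3 = G2 NAND G1 = H NAND H = L
G4 = C NAND G3 = L NAND L = H
G7 = B NAND G2 = H NAND H = L

G3 = L, G4 = H, G7 = L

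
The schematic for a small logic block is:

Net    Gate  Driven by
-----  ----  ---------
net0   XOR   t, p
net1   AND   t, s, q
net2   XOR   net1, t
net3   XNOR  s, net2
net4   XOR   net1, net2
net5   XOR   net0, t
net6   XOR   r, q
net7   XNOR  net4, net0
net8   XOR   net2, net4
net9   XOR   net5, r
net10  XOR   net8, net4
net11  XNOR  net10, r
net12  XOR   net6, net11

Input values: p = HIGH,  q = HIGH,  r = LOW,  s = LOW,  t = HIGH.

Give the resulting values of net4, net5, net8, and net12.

net0 = t XOR p = HIGH XOR HIGH = LOW
net1 = t AND s AND q = HIGH AND LOW AND HIGH = LOW
net2 = net1 XOR t = LOW XOR HIGH = HIGH
net4 = net1 XOR net2 = LOW XOR HIGH = HIGH
net5 = net0 XOR t = LOW XOR HIGH = HIGH
net6 = r XOR q = LOW XOR HIGH = HIGH
net8 = net2 XOR net4 = HIGH XOR HIGH = LOW
net10 = net8 XOR net4 = LOW XOR HIGH = HIGH
net11 = net10 XNOR r = HIGH XNOR LOW = LOW
net12 = net6 XOR net11 = HIGH XOR LOW = HIGH

net4 = HIGH  net5 = HIGH  net8 = LOW  net12 = HIGH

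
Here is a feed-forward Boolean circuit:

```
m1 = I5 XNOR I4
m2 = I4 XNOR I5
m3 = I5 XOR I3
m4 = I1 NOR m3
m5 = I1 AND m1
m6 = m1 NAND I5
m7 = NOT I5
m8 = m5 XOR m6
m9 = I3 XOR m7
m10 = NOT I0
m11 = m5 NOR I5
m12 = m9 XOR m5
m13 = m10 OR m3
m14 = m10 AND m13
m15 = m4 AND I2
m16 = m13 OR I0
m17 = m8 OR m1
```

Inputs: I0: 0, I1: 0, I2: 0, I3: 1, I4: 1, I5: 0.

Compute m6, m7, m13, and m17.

m1 = I5 XNOR I4 = 0 XNOR 1 = 0
m3 = I5 XOR I3 = 0 XOR 1 = 1
m5 = I1 AND m1 = 0 AND 0 = 0
m6 = m1 NAND I5 = 0 NAND 0 = 1
m7 = NOT I5 = NOT 0 = 1
m8 = m5 XOR m6 = 0 XOR 1 = 1
m10 = NOT I0 = NOT 0 = 1
m13 = m10 OR m3 = 1 OR 1 = 1
m17 = m8 OR m1 = 1 OR 0 = 1

m6 = 1; m7 = 1; m13 = 1; m17 = 1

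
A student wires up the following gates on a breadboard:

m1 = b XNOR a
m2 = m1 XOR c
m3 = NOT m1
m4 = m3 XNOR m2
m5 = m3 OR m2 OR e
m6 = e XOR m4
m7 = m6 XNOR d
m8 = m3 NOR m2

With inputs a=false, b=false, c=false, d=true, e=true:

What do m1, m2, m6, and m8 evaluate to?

m1 = b XNOR a = false XNOR false = true
m2 = m1 XOR c = true XOR false = true
m3 = NOT m1 = NOT true = false
m4 = m3 XNOR m2 = false XNOR true = false
m6 = e XOR m4 = true XOR false = true
m8 = m3 NOR m2 = false NOR true = false

m1 = true; m2 = true; m6 = true; m8 = false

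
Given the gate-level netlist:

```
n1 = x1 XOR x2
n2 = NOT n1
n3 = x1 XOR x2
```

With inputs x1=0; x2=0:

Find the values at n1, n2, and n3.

n1 = 0; n2 = 1; n3 = 0

n1 = x1 XOR x2 = 0 XOR 0 = 0
n2 = NOT n1 = NOT 0 = 1
n3 = x1 XOR x2 = 0 XOR 0 = 0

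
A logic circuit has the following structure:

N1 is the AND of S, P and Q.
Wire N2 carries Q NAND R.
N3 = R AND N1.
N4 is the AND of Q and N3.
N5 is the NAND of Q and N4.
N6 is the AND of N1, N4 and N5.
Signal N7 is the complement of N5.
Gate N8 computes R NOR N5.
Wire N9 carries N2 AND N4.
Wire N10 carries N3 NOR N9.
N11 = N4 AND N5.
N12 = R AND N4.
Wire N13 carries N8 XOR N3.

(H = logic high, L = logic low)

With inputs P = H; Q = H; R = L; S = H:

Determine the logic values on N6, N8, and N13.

N6 = L, N8 = L, N13 = L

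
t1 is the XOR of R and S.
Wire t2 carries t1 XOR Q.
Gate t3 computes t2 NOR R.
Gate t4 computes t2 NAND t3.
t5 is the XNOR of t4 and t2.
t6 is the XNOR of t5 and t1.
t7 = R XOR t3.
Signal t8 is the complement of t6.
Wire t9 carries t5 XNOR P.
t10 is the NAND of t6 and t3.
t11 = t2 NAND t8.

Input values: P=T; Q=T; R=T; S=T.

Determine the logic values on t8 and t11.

t8 = T; t11 = F

t1 = R XOR S = T XOR T = F
t2 = t1 XOR Q = F XOR T = T
t3 = t2 NOR R = T NOR T = F
t4 = t2 NAND t3 = T NAND F = T
t5 = t4 XNOR t2 = T XNOR T = T
t6 = t5 XNOR t1 = T XNOR F = F
t8 = NOT t6 = NOT F = T
t11 = t2 NAND t8 = T NAND T = F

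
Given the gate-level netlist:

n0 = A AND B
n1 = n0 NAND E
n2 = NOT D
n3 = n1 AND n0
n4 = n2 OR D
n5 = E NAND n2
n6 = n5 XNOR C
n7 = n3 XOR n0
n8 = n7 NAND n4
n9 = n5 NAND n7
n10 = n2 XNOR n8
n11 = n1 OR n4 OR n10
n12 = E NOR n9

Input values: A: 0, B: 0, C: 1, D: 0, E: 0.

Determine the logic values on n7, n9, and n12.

n7 = 0, n9 = 1, n12 = 0

n0 = A AND B = 0 AND 0 = 0
n1 = n0 NAND E = 0 NAND 0 = 1
n2 = NOT D = NOT 0 = 1
n3 = n1 AND n0 = 1 AND 0 = 0
n5 = E NAND n2 = 0 NAND 1 = 1
n7 = n3 XOR n0 = 0 XOR 0 = 0
n9 = n5 NAND n7 = 1 NAND 0 = 1
n12 = E NOR n9 = 0 NOR 1 = 0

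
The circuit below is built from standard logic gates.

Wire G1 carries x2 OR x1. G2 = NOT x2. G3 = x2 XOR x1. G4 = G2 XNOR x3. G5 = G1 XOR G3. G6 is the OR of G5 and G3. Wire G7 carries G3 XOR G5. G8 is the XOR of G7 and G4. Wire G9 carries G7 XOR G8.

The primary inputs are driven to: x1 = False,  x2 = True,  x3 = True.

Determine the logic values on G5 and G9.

G1 = x2 OR x1 = True OR False = True
G2 = NOT x2 = NOT True = False
G3 = x2 XOR x1 = True XOR False = True
G4 = G2 XNOR x3 = False XNOR True = False
G5 = G1 XOR G3 = True XOR True = False
G7 = G3 XOR G5 = True XOR False = True
G8 = G7 XOR G4 = True XOR False = True
G9 = G7 XOR G8 = True XOR True = False

G5 = False, G9 = False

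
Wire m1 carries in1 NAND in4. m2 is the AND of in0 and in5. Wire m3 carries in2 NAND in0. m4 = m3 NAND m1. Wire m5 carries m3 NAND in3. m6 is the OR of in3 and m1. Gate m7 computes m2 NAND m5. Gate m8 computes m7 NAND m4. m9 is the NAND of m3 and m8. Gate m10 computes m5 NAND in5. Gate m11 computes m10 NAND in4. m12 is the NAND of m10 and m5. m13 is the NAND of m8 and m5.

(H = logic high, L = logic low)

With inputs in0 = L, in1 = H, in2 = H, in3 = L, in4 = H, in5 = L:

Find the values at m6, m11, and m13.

m6 = L  m11 = L  m13 = H

m1 = in1 NAND in4 = H NAND H = L
m2 = in0 AND in5 = L AND L = L
m3 = in2 NAND in0 = H NAND L = H
m4 = m3 NAND m1 = H NAND L = H
m5 = m3 NAND in3 = H NAND L = H
m6 = in3 OR m1 = L OR L = L
m7 = m2 NAND m5 = L NAND H = H
m8 = m7 NAND m4 = H NAND H = L
m10 = m5 NAND in5 = H NAND L = H
m11 = m10 NAND in4 = H NAND H = L
m13 = m8 NAND m5 = L NAND H = H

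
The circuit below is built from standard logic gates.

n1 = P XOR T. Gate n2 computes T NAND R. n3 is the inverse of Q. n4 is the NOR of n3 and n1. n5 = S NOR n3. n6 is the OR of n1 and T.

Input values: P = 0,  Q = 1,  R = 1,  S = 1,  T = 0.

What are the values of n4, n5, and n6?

n4 = 1; n5 = 0; n6 = 0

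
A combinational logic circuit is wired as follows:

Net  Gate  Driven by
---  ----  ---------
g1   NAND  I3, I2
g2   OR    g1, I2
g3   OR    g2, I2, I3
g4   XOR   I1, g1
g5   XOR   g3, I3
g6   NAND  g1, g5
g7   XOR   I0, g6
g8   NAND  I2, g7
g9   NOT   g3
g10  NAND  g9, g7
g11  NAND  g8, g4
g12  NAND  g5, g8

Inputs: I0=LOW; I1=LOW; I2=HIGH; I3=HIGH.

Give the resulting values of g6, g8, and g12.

g1 = I3 NAND I2 = HIGH NAND HIGH = LOW
g2 = g1 OR I2 = LOW OR HIGH = HIGH
g3 = g2 OR I2 OR I3 = HIGH OR HIGH OR HIGH = HIGH
g5 = g3 XOR I3 = HIGH XOR HIGH = LOW
g6 = g1 NAND g5 = LOW NAND LOW = HIGH
g7 = I0 XOR g6 = LOW XOR HIGH = HIGH
g8 = I2 NAND g7 = HIGH NAND HIGH = LOW
g12 = g5 NAND g8 = LOW NAND LOW = HIGH

g6 = HIGH, g8 = LOW, g12 = HIGH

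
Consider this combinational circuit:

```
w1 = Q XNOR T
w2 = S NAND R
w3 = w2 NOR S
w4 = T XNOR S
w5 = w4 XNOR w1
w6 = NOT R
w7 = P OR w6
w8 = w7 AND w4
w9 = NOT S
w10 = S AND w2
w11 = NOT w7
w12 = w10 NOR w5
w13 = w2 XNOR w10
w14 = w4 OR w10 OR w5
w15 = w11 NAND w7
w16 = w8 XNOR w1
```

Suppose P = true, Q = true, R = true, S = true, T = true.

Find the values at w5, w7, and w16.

w5 = true, w7 = true, w16 = true

w1 = Q XNOR T = true XNOR true = true
w4 = T XNOR S = true XNOR true = true
w5 = w4 XNOR w1 = true XNOR true = true
w6 = NOT R = NOT true = false
w7 = P OR w6 = true OR false = true
w8 = w7 AND w4 = true AND true = true
w16 = w8 XNOR w1 = true XNOR true = true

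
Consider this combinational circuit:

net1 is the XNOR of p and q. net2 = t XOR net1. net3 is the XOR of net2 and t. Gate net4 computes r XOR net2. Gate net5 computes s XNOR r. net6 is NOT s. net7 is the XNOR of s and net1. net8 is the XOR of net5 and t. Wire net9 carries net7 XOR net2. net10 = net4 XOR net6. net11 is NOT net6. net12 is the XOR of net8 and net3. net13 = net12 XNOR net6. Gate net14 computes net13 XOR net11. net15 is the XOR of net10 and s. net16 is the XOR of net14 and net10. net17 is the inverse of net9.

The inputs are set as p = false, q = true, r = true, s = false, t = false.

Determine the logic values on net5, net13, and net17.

net5 = false, net13 = false, net17 = false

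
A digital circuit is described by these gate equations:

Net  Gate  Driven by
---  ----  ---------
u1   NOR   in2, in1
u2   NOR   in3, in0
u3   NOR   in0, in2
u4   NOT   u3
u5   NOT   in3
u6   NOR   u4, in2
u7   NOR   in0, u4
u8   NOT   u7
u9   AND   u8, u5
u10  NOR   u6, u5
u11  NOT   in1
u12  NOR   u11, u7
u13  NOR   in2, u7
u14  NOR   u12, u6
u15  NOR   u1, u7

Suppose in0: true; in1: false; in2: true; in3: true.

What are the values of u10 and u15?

u10 = true, u15 = true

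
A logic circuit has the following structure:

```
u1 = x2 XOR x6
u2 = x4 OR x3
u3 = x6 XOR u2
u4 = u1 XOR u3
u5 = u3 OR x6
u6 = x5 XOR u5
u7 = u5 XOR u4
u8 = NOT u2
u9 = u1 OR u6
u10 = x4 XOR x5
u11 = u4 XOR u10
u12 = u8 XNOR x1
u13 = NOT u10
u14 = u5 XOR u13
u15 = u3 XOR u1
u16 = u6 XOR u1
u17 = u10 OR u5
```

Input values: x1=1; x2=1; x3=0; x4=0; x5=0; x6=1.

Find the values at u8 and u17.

u8 = 1, u17 = 1

u2 = x4 OR x3 = 0 OR 0 = 0
u3 = x6 XOR u2 = 1 XOR 0 = 1
u5 = u3 OR x6 = 1 OR 1 = 1
u8 = NOT u2 = NOT 0 = 1
u10 = x4 XOR x5 = 0 XOR 0 = 0
u17 = u10 OR u5 = 0 OR 1 = 1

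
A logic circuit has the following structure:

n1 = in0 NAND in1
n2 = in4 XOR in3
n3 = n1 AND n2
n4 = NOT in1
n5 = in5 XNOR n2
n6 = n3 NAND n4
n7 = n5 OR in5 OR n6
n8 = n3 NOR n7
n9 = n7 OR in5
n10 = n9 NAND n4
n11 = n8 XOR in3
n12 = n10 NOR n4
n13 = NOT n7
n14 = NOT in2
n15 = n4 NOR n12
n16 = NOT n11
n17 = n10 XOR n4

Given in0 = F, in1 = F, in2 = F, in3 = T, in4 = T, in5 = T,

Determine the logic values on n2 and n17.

n2 = F, n17 = T

n1 = in0 NAND in1 = F NAND F = T
n2 = in4 XOR in3 = T XOR T = F
n3 = n1 AND n2 = T AND F = F
n4 = NOT in1 = NOT F = T
n5 = in5 XNOR n2 = T XNOR F = F
n6 = n3 NAND n4 = F NAND T = T
n7 = n5 OR in5 OR n6 = F OR T OR T = T
n9 = n7 OR in5 = T OR T = T
n10 = n9 NAND n4 = T NAND T = F
n17 = n10 XOR n4 = F XOR T = T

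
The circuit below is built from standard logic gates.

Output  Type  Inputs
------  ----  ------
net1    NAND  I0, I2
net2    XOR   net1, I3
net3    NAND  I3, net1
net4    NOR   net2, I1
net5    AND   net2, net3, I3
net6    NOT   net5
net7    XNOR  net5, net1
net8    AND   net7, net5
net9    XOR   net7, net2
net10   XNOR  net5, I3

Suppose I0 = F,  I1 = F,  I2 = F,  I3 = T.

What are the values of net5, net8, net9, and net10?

net5 = F; net8 = F; net9 = F; net10 = F

net1 = I0 NAND I2 = F NAND F = T
net2 = net1 XOR I3 = T XOR T = F
net3 = I3 NAND net1 = T NAND T = F
net5 = net2 AND net3 AND I3 = F AND F AND T = F
net7 = net5 XNOR net1 = F XNOR T = F
net8 = net7 AND net5 = F AND F = F
net9 = net7 XOR net2 = F XOR F = F
net10 = net5 XNOR I3 = F XNOR T = F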